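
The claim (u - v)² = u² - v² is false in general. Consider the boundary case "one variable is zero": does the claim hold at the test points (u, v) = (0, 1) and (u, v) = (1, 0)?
Only at (1, 0)

At (0, 1): LHS = 1 ≠ RHS = -1
At (1, 0): LHS = 1, RHS = 1 → equal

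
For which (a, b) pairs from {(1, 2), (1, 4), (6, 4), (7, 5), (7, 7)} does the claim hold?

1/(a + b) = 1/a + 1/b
Testing each pair:
(1, 2): LHS = 1/3, RHS = 3/2 → fails
(1, 4): LHS = 1/5, RHS = 5/4 → fails
(6, 4): LHS = 1/10, RHS = 5/12 → fails
(7, 5): LHS = 1/12, RHS = 12/35 → fails
(7, 7): LHS = 1/14, RHS = 2/7 → fails

No pair satisfies the claim.

Answer: None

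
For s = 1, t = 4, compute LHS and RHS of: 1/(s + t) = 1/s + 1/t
LHS = 1/(1 + 4) = 1/5
RHS = 1/1 + 1/4 = 5/4

LHS ≠ RHS, so the equation does not hold here.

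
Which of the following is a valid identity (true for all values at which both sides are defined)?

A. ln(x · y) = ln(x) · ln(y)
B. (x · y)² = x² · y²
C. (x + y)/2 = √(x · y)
A: fails at (4, 5) — LHS = ln(20) ≈ 2.996, RHS = ln(4)·ln(5) ≈ 2.231.
B: holds — e.g. at (3, 7), both sides equal 441.
C: fails at (1, 5) — LHS = 3, RHS = √(5) ≈ 2.236.

Answer: B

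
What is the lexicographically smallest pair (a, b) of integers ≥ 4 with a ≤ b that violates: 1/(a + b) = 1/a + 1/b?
Substituting (4, 4) into the claim:
LHS = 1/(4 + 4) = 1/8
RHS = 1/4 + 1/4 = 1/2

Since LHS ≠ RHS, this pair disproves the claim, and no lexicographically smaller pair (a ≤ b, integers ≥ 4) does.

For instance (7, 7) is also a counterexample (LHS = 1/14, RHS = 2/7), but it's lexicographically larger.

Answer: (a, b) = (4, 4)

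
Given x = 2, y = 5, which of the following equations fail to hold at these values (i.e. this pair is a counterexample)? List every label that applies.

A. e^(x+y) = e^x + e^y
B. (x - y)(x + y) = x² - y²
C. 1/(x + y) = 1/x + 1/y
Evaluating each claim at the given values:
A. LHS = e^7 ≈ 1097, RHS = e^2 + e^5 ≈ 155.8 → fails here (LHS ≠ RHS)
B. LHS = -21, RHS = -21 → holds here (LHS = RHS)
C. LHS = 1/7, RHS = 7/10 → fails here (LHS ≠ RHS)

Answer: A, C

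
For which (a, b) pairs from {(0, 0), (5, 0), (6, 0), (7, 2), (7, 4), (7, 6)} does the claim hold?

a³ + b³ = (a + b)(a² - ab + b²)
Testing each pair:
(0, 0): LHS = 0, RHS = 0 → holds
(5, 0): LHS = 125, RHS = 125 → holds
(6, 0): LHS = 216, RHS = 216 → holds
(7, 2): LHS = 351, RHS = 351 → holds
(7, 4): LHS = 407, RHS = 407 → holds
(7, 6): LHS = 559, RHS = 559 → holds

Every pair satisfies the claim.

Answer: All pairs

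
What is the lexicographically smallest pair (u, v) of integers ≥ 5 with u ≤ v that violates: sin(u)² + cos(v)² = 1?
At (5, 5): both sides equal 1, so it holds there.

Substituting (5, 6) into the claim:
LHS = sin(5)² + cos(6)² ≈ 1.841
RHS = 1

Since LHS ≠ RHS, this pair disproves the claim, and no lexicographically smaller pair (u ≤ v, integers ≥ 5) does.

For instance (6, 11) is also a counterexample (LHS = cos(11)² + sin(6)² ≈ 0.07809, RHS = 1), but it's lexicographically larger.

Answer: (u, v) = (5, 6)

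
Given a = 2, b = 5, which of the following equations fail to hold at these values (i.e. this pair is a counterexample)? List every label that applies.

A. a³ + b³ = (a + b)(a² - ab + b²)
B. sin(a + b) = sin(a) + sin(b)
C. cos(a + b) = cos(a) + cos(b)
Evaluating each claim at the given values:
A. LHS = 133, RHS = 133 → holds here (LHS = RHS)
B. LHS = sin(7) ≈ 0.657, RHS = sin(5) + sin(2) ≈ -0.04963 → fails here (LHS ≠ RHS)
C. LHS = cos(7) ≈ 0.7539, RHS = cos(2) + cos(5) ≈ -0.1325 → fails here (LHS ≠ RHS)

Answer: B, C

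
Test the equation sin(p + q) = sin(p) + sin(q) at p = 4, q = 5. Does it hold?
Substituting p = 4, q = 5:

LHS = sin(4 + 5) = sin(9) ≈ 0.4121
RHS = sin(4) + sin(5) ≈ -1.716

LHS ≠ RHS, so the equation does not hold at this point.

Answer: Fails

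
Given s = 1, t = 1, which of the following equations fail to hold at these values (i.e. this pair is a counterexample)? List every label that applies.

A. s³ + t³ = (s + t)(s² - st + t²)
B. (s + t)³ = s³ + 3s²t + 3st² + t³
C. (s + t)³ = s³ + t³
Evaluating each claim at the given values:
A. LHS = 2, RHS = 2 → holds here (LHS = RHS)
B. LHS = 8, RHS = 8 → holds here (LHS = RHS)
C. LHS = 8, RHS = 2 → fails here (LHS ≠ RHS)

Answer: C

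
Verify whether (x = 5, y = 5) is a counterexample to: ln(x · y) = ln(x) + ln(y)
Substituting x = 5, y = 5:
LHS = ln(5 · 5) = ln(25) ≈ 3.219
RHS = ln(5) + ln(5) = 2·ln(5) ≈ 3.219

The sides agree, so this pair does not disprove the claim.

Answer: No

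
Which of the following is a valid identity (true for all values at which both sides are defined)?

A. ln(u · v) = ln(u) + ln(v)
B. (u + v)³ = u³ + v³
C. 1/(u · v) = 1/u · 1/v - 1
A

A: holds — e.g. at (1, 2), both sides equal ln(2) ≈ 0.6931.
B: fails at (2, 7) — LHS = 729, RHS = 351.
C: fails at (2, 4) — LHS = 1/8, RHS = -7/8.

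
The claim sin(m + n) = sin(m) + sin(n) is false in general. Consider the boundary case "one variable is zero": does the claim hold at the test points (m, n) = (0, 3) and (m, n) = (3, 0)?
Yes, holds at both test points

At (0, 3): LHS = sin(3) ≈ 0.1411, RHS = sin(3) ≈ 0.1411 → equal
At (3, 0): LHS = sin(3) ≈ 0.1411, RHS = sin(3) ≈ 0.1411 → equal

So the claim does hold at both of these boundary points, even though it is not an identity.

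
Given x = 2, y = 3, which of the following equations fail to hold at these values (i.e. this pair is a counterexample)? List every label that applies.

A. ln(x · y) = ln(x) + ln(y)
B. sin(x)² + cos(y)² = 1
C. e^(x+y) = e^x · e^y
B

Evaluating each claim at the given values:
A. LHS = ln(6) ≈ 1.792, RHS = ln(2) + ln(3) ≈ 1.792 → holds here (LHS = RHS)
B. LHS = sin(2)² + cos(3)² ≈ 1.807, RHS = 1 → fails here (LHS ≠ RHS)
C. LHS = e^5 ≈ 148.4, RHS = e^5 ≈ 148.4 → holds here (LHS = RHS)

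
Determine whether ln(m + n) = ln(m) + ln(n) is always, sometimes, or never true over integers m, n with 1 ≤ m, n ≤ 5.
Sometimes true

It holds at (m, n) = (2, 2) (both sides equal ln(4) ≈ 1.386), but fails at (m, n) = (5, 4) (LHS = ln(9) ≈ 2.197, RHS = ln(4) + ln(5) ≈ 2.996).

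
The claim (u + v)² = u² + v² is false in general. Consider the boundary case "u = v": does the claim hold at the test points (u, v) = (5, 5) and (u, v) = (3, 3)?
No, fails at both test points

At (5, 5): LHS = 100 ≠ RHS = 50
At (3, 3): LHS = 36 ≠ RHS = 18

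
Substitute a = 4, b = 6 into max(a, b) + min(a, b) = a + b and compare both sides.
LHS = max(4, 6) + min(4, 6) = 10
RHS = 4 + 6 = 10

LHS = RHS: the two sides agree.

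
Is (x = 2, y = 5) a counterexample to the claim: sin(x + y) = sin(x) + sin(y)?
Yes

Substituting x = 2, y = 5:
LHS = sin(2 + 5) = sin(7) ≈ 0.657
RHS = sin(2) + sin(5) ≈ -0.04963

Since LHS ≠ RHS, this pair disproves the claim.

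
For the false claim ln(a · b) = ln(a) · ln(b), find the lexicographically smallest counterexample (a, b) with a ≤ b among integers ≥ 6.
(a, b) = (6, 6)

Substituting (6, 6) into the claim:
LHS = ln(6 · 6) = ln(36) ≈ 3.584
RHS = ln(6) · ln(6) = ln(6)² ≈ 3.21

Since LHS ≠ RHS, this pair disproves the claim, and no lexicographically smaller pair (a ≤ b, integers ≥ 6) does.

For instance (13, 13) is also a counterexample (LHS = ln(169) ≈ 5.13, RHS = ln(13)² ≈ 6.579), but it's lexicographically larger.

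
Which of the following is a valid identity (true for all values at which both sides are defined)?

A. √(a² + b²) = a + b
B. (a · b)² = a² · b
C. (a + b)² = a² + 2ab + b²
C

A: fails at (5, 5) — LHS = 5·√(2) ≈ 7.071, RHS = 10.
B: fails at (2, 5) — LHS = 100, RHS = 20.
C: holds — e.g. at (3, 3), both sides equal 36.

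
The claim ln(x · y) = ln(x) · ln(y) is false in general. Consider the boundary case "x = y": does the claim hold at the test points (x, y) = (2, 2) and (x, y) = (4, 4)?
No, fails at both test points

At (2, 2): LHS = ln(4) ≈ 1.386 ≠ RHS = ln(2)² ≈ 0.4805
At (4, 4): LHS = ln(16) ≈ 2.773 ≠ RHS = ln(4)² ≈ 1.922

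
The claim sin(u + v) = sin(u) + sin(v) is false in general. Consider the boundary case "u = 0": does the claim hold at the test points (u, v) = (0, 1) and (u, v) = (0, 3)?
At (0, 1): LHS = sin(1) ≈ 0.8415, RHS = sin(1) ≈ 0.8415 → equal
At (0, 3): LHS = sin(3) ≈ 0.1411, RHS = sin(3) ≈ 0.1411 → equal

So the claim does hold at both of these boundary points, even though it is not an identity.

Answer: Yes, holds at both test points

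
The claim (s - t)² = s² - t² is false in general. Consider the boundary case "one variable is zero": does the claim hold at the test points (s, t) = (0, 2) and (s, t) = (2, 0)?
At (0, 2): LHS = 4 ≠ RHS = -4
At (2, 0): LHS = 4, RHS = 4 → equal

Answer: Only at (2, 0)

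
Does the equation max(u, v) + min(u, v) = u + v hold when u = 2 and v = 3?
Holds

Substituting u = 2, v = 3:

LHS = max(2, 3) + min(2, 3) = 5
RHS = 2 + 3 = 5

LHS = RHS, so the equation holds at this point.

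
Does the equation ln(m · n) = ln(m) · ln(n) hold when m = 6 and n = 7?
Fails

Substituting m = 6, n = 7:

LHS = ln(6 · 7) = ln(42) ≈ 3.738
RHS = ln(6) · ln(7) ≈ 3.487

LHS ≠ RHS, so the equation does not hold at this point.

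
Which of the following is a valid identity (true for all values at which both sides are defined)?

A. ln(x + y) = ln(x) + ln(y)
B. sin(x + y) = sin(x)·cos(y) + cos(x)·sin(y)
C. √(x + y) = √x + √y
A: fails at (2, 4) — LHS = ln(6) ≈ 1.792, RHS = ln(2) + ln(4) ≈ 2.079.
B: holds — e.g. at (3, 3), both sides equal sin(6) ≈ -0.2794.
C: fails at (1, 4) — LHS = √(5) ≈ 2.236, RHS = 3.

Answer: B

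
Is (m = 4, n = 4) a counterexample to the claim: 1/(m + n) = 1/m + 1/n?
Substituting m = 4, n = 4:
LHS = 1/(4 + 4) = 1/8
RHS = 1/4 + 1/4 = 1/2

Since LHS ≠ RHS, this pair disproves the claim.

Answer: Yes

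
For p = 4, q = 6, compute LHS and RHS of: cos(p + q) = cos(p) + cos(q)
LHS = cos(4 + 6) = cos(10) ≈ -0.8391
RHS = cos(4) + cos(6) ≈ 0.3065

LHS ≠ RHS (they differ by about 1.146), so the equation does not hold here.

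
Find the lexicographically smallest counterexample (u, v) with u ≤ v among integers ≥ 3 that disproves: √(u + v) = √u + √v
(u, v) = (3, 3)

Substituting (3, 3) into the claim:
LHS = √(3 + 3) = √(6) ≈ 2.449
RHS = √3 + √3 = 2·√(3) ≈ 3.464

Since LHS ≠ RHS, this pair disproves the claim, and no lexicographically smaller pair (u ≤ v, integers ≥ 3) does.

For instance (7, 10) is also a counterexample (LHS = √(17) ≈ 4.123, RHS = √(7) + √(10) ≈ 5.808), but it's lexicographically larger.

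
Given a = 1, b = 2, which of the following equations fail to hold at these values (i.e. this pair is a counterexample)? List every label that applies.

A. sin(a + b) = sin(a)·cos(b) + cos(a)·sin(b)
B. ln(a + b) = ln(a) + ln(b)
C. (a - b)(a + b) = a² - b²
Evaluating each claim at the given values:
A. LHS = sin(3) ≈ 0.1411, RHS = sin(1)·cos(2) + sin(2)·cos(1) ≈ 0.1411 → holds here (LHS = RHS)
B. LHS = ln(3) ≈ 1.099, RHS = ln(2) ≈ 0.6931 → fails here (LHS ≠ RHS)
C. LHS = -3, RHS = -3 → holds here (LHS = RHS)

Answer: B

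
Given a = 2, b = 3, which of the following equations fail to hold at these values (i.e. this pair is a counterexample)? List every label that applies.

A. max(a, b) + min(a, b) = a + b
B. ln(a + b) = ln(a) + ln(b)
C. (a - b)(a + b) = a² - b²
Evaluating each claim at the given values:
A. LHS = 5, RHS = 5 → holds here (LHS = RHS)
B. LHS = ln(5) ≈ 1.609, RHS = ln(2) + ln(3) ≈ 1.792 → fails here (LHS ≠ RHS)
C. LHS = -5, RHS = -5 → holds here (LHS = RHS)

Answer: B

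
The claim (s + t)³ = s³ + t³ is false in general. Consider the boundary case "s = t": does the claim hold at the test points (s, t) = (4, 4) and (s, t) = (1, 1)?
At (4, 4): LHS = 512 ≠ RHS = 128
At (1, 1): LHS = 8 ≠ RHS = 2

Answer: No, fails at both test points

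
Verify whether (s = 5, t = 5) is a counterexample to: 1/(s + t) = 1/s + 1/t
Substituting s = 5, t = 5:
LHS = 1/(5 + 5) = 1/10
RHS = 1/5 + 1/5 = 2/5

Since LHS ≠ RHS, this pair disproves the claim.

Answer: Yes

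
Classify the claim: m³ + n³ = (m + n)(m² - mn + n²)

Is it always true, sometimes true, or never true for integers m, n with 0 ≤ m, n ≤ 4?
Always true

The identity holds for every pair in the range. For instance at (m, n) = (0, 3): both sides equal 27.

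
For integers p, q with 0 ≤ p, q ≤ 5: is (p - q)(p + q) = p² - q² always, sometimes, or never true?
The identity holds for every pair in the range. For instance at (p, q) = (0, 2): both sides equal -4.

Answer: Always true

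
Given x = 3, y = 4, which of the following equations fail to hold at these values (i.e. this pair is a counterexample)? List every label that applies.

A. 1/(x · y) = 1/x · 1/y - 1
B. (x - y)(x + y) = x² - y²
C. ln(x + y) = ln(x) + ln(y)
Evaluating each claim at the given values:
A. LHS = 1/12, RHS = -11/12 → fails here (LHS ≠ RHS)
B. LHS = -7, RHS = -7 → holds here (LHS = RHS)
C. LHS = ln(7) ≈ 1.946, RHS = ln(3) + ln(4) ≈ 2.485 → fails here (LHS ≠ RHS)

Answer: A, C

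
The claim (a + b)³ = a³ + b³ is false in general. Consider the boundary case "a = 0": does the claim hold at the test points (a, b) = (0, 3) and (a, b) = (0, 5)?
At (0, 3): LHS = 27, RHS = 27 → equal
At (0, 5): LHS = 125, RHS = 125 → equal

So the claim does hold at both of these boundary points, even though it is not an identity.

Answer: Yes, holds at both test points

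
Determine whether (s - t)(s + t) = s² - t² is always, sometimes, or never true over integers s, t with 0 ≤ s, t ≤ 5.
Always true

The identity holds for every pair in the range. For instance at (s, t) = (5, 5): both sides equal 0.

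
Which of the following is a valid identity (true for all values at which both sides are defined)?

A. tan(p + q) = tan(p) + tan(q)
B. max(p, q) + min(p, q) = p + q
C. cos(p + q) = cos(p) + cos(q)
A: fails at (3, 3) — LHS = tan(6) ≈ -0.291, RHS = 2·tan(3) ≈ -0.2851.
B: holds — e.g. at (1, 4), both sides equal 5.
C: fails at (1, 4) — LHS = cos(5) ≈ 0.2837, RHS = cos(4) + cos(1) ≈ -0.1133.

Answer: B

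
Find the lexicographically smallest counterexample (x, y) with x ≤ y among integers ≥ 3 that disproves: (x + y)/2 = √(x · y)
At (3, 3): both sides equal 3, so it holds there.

Substituting (3, 4) into the claim:
LHS = (3 + 4)/2 = 7/2
RHS = √(3 · 4) = 2·√(3) ≈ 3.464

Since LHS ≠ RHS, this pair disproves the claim, and no lexicographically smaller pair (x ≤ y, integers ≥ 3) does.

For instance (4, 6) is also a counterexample (LHS = 5, RHS = 2·√(6) ≈ 4.899), but it's lexicographically larger.

Answer: (x, y) = (3, 4)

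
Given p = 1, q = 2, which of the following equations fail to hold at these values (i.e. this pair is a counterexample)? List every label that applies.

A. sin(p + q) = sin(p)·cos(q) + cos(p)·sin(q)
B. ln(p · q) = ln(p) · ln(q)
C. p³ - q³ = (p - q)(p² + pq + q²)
Evaluating each claim at the given values:
A. LHS = sin(3) ≈ 0.1411, RHS = sin(1)·cos(2) + sin(2)·cos(1) ≈ 0.1411 → holds here (LHS = RHS)
B. LHS = ln(2) ≈ 0.6931, RHS = 0 → fails here (LHS ≠ RHS)
C. LHS = -7, RHS = -7 → holds here (LHS = RHS)

Answer: B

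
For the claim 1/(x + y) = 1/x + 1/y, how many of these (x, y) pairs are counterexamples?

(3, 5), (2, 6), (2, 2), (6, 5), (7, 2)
5

Testing each pair:
(3, 5): LHS = 1/8, RHS = 8/15 → counterexample
(2, 6): LHS = 1/8, RHS = 2/3 → counterexample
(2, 2): LHS = 1/4, RHS = 1 → counterexample
(6, 5): LHS = 1/11, RHS = 11/30 → counterexample
(7, 2): LHS = 1/9, RHS = 9/14 → counterexample

That makes 5 counterexamples.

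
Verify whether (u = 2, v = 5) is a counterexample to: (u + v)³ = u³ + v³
Yes

Substituting u = 2, v = 5:
LHS = (2 + 5)³ = 343
RHS = 2³ + 5³ = 133

Since LHS ≠ RHS, this pair disproves the claim.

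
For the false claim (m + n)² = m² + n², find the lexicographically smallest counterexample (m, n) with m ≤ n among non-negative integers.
At (0, 1): both sides equal 1, so it holds there.
At (0, 6): both sides equal 36, so it holds there.

Substituting (1, 1) into the claim:
LHS = (1 + 1)² = 4
RHS = 1² + 1² = 2

Since LHS ≠ RHS, this pair disproves the claim, and no lexicographically smaller pair (m ≤ n, non-negative integers) does.

For instance (3, 3) is also a counterexample (LHS = 36, RHS = 18), but it's lexicographically larger.

Answer: (m, n) = (1, 1)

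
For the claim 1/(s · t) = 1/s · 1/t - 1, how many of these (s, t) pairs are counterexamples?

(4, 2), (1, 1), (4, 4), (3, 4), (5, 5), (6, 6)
Testing each pair:
(4, 2): LHS = 1/8, RHS = -7/8 → counterexample
(1, 1): LHS = 1, RHS = 0 → counterexample
(4, 4): LHS = 1/16, RHS = -15/16 → counterexample
(3, 4): LHS = 1/12, RHS = -11/12 → counterexample
(5, 5): LHS = 1/25, RHS = -24/25 → counterexample
(6, 6): LHS = 1/36, RHS = -35/36 → counterexample

That makes 6 counterexamples.

Answer: 6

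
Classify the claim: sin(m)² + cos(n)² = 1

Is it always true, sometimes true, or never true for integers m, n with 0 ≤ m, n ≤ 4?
It holds at (m, n) = (1, 1) (both sides equal 1), but fails at (m, n) = (3, 2) (LHS = sin(3)² + cos(2)² ≈ 0.1931, RHS = 1).

Answer: Sometimes true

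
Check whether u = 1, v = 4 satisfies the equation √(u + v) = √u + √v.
Fails

Substituting u = 1, v = 4:

LHS = √(1 + 4) = √(5) ≈ 2.236
RHS = √1 + √4 = 3

LHS ≠ RHS, so the equation does not hold at this point.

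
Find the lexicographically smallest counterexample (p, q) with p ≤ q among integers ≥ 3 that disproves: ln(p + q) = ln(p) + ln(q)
(p, q) = (3, 3)

Substituting (3, 3) into the claim:
LHS = ln(3 + 3) = ln(6) ≈ 1.792
RHS = ln(3) + ln(3) = 2·ln(3) ≈ 2.197

Since LHS ≠ RHS, this pair disproves the claim, and no lexicographically smaller pair (p ≤ q, integers ≥ 3) does.

For instance (10, 10) is also a counterexample (LHS = ln(20) ≈ 2.996, RHS = 2·ln(10) ≈ 4.605), but it's lexicographically larger.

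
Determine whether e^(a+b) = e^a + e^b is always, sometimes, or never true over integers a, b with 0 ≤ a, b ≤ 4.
Never true

The claim fails for every pair in the range. For instance at (a, b) = (3, 4): LHS = e^7 ≈ 1097, RHS = e^3 + e^4 ≈ 74.68.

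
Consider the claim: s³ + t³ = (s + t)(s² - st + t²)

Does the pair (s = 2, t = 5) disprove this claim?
No

Substituting s = 2, t = 5:
LHS = 2³ + 5³ = 133
RHS = (2 + 5)(2² - 2·5 + 5²) = 133

The sides agree, so this pair does not disprove the claim.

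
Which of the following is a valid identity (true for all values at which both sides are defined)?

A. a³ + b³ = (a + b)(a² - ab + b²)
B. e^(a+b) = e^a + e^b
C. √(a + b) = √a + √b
A

A: holds — e.g. at (3, 5), both sides equal 152.
B: fails at (3, 5) — LHS = e^8 ≈ 2981, RHS = e^3 + e^5 ≈ 168.5.
C: fails at (3, 4) — LHS = √(7) ≈ 2.646, RHS = √(3) + 2 ≈ 3.732.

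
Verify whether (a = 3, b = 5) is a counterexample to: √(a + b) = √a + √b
Yes

Substituting a = 3, b = 5:
LHS = √(3 + 5) = 2·√(2) ≈ 2.828
RHS = √3 + √5 = √(3) + √(5) ≈ 3.968

Since LHS ≠ RHS, this pair disproves the claim.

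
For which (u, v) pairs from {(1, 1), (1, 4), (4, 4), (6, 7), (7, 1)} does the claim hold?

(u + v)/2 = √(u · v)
(1, 1), (4, 4)

Testing each pair:
(1, 1): LHS = 1, RHS = 1 → holds
(1, 4): LHS = 5/2, RHS = 2 → fails
(4, 4): LHS = 4, RHS = 4 → holds
(6, 7): LHS = 13/2, RHS = √(42) ≈ 6.481 → fails
(7, 1): LHS = 4, RHS = √(7) ≈ 2.646 → fails

2 of 5 pairs satisfy the claim.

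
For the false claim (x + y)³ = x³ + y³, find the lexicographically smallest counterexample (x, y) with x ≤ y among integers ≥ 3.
(x, y) = (3, 3)

Substituting (3, 3) into the claim:
LHS = (3 + 3)³ = 216
RHS = 3³ + 3³ = 54

Since LHS ≠ RHS, this pair disproves the claim, and no lexicographically smaller pair (x ≤ y, integers ≥ 3) does.

For instance (5, 7) is also a counterexample (LHS = 1728, RHS = 468), but it's lexicographically larger.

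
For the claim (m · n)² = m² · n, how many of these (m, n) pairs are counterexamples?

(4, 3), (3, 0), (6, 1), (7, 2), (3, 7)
3

Testing each pair:
(4, 3): LHS = 144, RHS = 48 → counterexample
(3, 0): LHS = 0, RHS = 0 → satisfies claim
(6, 1): LHS = 36, RHS = 36 → satisfies claim
(7, 2): LHS = 196, RHS = 98 → counterexample
(3, 7): LHS = 441, RHS = 63 → counterexample

That makes 3 counterexamples.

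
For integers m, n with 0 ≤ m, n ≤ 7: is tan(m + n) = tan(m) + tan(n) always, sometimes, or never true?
Sometimes true

It holds at (m, n) = (6, 0) (both sides equal tan(6) ≈ -0.291), but fails at (m, n) = (5, 7) (LHS = tan(12) ≈ -0.6359, RHS = tan(5) + tan(7) ≈ -2.509).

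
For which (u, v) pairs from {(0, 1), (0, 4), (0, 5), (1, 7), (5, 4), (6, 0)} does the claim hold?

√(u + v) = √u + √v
(0, 1), (0, 4), (0, 5), (6, 0)

Testing each pair:
(0, 1): LHS = 1, RHS = 1 → holds
(0, 4): LHS = 2, RHS = 2 → holds
(0, 5): LHS = √(5) ≈ 2.236, RHS = √(5) ≈ 2.236 → holds
(1, 7): LHS = 2·√(2) ≈ 2.828, RHS = 1 + √(7) ≈ 3.646 → fails
(5, 4): LHS = 3, RHS = 2 + √(5) ≈ 4.236 → fails
(6, 0): LHS = √(6) ≈ 2.449, RHS = √(6) ≈ 2.449 → holds

4 of 6 pairs satisfy the claim.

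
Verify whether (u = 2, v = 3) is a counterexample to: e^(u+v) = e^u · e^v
Substituting u = 2, v = 3:
LHS = e^(2+3) = e^5 ≈ 148.4
RHS = e^2 · e^3 = e^5 ≈ 148.4

The sides agree, so this pair does not disprove the claim.

Answer: No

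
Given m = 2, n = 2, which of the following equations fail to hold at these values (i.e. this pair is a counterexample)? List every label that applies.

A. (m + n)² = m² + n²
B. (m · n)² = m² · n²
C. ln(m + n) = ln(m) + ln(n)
Evaluating each claim at the given values:
A. LHS = 16, RHS = 8 → fails here (LHS ≠ RHS)
B. LHS = 16, RHS = 16 → holds here (LHS = RHS)
C. LHS = ln(4) ≈ 1.386, RHS = 2·ln(2) ≈ 1.386 → holds here (LHS = RHS)

Answer: A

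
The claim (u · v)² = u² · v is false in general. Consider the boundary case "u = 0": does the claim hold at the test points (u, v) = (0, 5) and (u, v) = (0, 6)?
Yes, holds at both test points

At (0, 5): LHS = 0, RHS = 0 → equal
At (0, 6): LHS = 0, RHS = 0 → equal

So the claim does hold at both of these boundary points, even though it is not an identity.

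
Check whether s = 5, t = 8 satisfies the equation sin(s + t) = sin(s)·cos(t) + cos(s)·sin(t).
Substituting s = 5, t = 8:

LHS = sin(5 + 8) = sin(13) ≈ 0.4202
RHS = sin(5)·cos(8) + cos(5)·sin(8) = sin(5)·cos(8) + sin(8)·cos(5) ≈ 0.4202

LHS = RHS, so the equation holds at this point.

Answer: Holds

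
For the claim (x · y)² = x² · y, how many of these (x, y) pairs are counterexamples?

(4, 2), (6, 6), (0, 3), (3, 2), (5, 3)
Testing each pair:
(4, 2): LHS = 64, RHS = 32 → counterexample
(6, 6): LHS = 1296, RHS = 216 → counterexample
(0, 3): LHS = 0, RHS = 0 → satisfies claim
(3, 2): LHS = 36, RHS = 18 → counterexample
(5, 3): LHS = 225, RHS = 75 → counterexample

That makes 4 counterexamples.

Answer: 4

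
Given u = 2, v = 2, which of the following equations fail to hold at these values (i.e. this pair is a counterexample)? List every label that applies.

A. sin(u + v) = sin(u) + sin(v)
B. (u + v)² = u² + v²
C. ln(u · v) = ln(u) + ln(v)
Evaluating each claim at the given values:
A. LHS = sin(4) ≈ -0.7568, RHS = 2·sin(2) ≈ 1.819 → fails here (LHS ≠ RHS)
B. LHS = 16, RHS = 8 → fails here (LHS ≠ RHS)
C. LHS = ln(4) ≈ 1.386, RHS = 2·ln(2) ≈ 1.386 → holds here (LHS = RHS)

Answer: A, B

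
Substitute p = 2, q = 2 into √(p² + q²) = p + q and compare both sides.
LHS = √(2² + 2²) = 2·√(2) ≈ 2.828
RHS = 2 + 2 = 4

LHS ≠ RHS (they differ by about 1.172), so the equation does not hold here.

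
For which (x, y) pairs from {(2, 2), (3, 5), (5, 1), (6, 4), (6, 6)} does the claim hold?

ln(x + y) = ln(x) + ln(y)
(2, 2)

Testing each pair:
(2, 2): LHS = ln(4) ≈ 1.386, RHS = 2·ln(2) ≈ 1.386 → holds
(3, 5): LHS = ln(8) ≈ 2.079, RHS = ln(3) + ln(5) ≈ 2.708 → fails
(5, 1): LHS = ln(6) ≈ 1.792, RHS = ln(5) ≈ 1.609 → fails
(6, 4): LHS = ln(10) ≈ 2.303, RHS = ln(4) + ln(6) ≈ 3.178 → fails
(6, 6): LHS = ln(12) ≈ 2.485, RHS = 2·ln(6) ≈ 3.584 → fails

1 of 5 pairs satisfies the claim.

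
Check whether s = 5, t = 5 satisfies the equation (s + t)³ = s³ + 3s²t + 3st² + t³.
Holds

Substituting s = 5, t = 5:

LHS = (5 + 5)³ = 1000
RHS = 5³ + 3·5²·5 + 3·5·5² + 5³ = 1000

LHS = RHS, so the equation holds at this point.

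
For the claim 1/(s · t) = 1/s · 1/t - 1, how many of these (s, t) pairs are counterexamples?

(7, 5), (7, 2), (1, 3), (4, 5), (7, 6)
Testing each pair:
(7, 5): LHS = 1/35, RHS = -34/35 → counterexample
(7, 2): LHS = 1/14, RHS = -13/14 → counterexample
(1, 3): LHS = 1/3, RHS = -2/3 → counterexample
(4, 5): LHS = 1/20, RHS = -19/20 → counterexample
(7, 6): LHS = 1/42, RHS = -41/42 → counterexample

That makes 5 counterexamples.

Answer: 5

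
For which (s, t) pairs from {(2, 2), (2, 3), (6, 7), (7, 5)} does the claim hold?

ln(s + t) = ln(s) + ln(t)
Testing each pair:
(2, 2): LHS = ln(4) ≈ 1.386, RHS = 2·ln(2) ≈ 1.386 → holds
(2, 3): LHS = ln(5) ≈ 1.609, RHS = ln(2) + ln(3) ≈ 1.792 → fails
(6, 7): LHS = ln(13) ≈ 2.565, RHS = ln(6) + ln(7) ≈ 3.738 → fails
(7, 5): LHS = ln(12) ≈ 2.485, RHS = ln(5) + ln(7) ≈ 3.555 → fails

1 of 4 pairs satisfies the claim.

Answer: (2, 2)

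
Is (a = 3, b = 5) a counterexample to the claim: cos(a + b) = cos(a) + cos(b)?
Substituting a = 3, b = 5:
LHS = cos(3 + 5) = cos(8) ≈ -0.1455
RHS = cos(3) + cos(5) ≈ -0.7063

Since LHS ≠ RHS, this pair disproves the claim.

Answer: Yes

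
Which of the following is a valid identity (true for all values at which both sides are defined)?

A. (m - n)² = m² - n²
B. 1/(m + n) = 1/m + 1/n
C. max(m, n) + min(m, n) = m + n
A: fails at (2, 3) — LHS = 1, RHS = -5.
B: fails at (2, 2) — LHS = 1/4, RHS = 1.
C: holds — e.g. at (2, 5), both sides equal 7.

Answer: C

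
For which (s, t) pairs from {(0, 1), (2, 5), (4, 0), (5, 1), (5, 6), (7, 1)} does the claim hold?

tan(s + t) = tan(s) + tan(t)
Testing each pair:
(0, 1): LHS = tan(1) ≈ 1.557, RHS = tan(1) ≈ 1.557 → holds
(2, 5): LHS = tan(7) ≈ 0.8714, RHS = tan(5) + tan(2) ≈ -5.566 → fails
(4, 0): LHS = tan(4) ≈ 1.158, RHS = tan(4) ≈ 1.158 → holds
(5, 1): LHS = tan(6) ≈ -0.291, RHS = tan(5) + tan(1) ≈ -1.823 → fails
(5, 6): LHS = tan(11) ≈ -226, RHS = tan(5) + tan(6) ≈ -3.672 → fails
(7, 1): LHS = tan(8) ≈ -6.8, RHS = tan(7) + tan(1) ≈ 2.429 → fails

2 of 6 pairs satisfy the claim.

Answer: (0, 1), (4, 0)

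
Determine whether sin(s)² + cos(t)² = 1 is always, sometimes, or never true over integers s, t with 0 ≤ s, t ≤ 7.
It holds at (s, t) = (2, 2) (both sides equal 1), but fails at (s, t) = (2, 1) (LHS = cos(1)² + sin(2)² ≈ 1.119, RHS = 1).

Answer: Sometimes true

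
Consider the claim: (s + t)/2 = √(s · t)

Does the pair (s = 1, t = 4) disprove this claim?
Yes

Substituting s = 1, t = 4:
LHS = (1 + 4)/2 = 5/2
RHS = √(1 · 4) = 2

Since LHS ≠ RHS, this pair disproves the claim.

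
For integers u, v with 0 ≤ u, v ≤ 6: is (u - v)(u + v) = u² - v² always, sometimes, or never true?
The identity holds for every pair in the range. For instance at (u, v) = (5, 0): both sides equal 25.

Answer: Always true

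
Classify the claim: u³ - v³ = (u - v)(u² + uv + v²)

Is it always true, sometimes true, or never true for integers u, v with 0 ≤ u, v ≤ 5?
Always true

The identity holds for every pair in the range. For instance at (u, v) = (1, 3): both sides equal -26.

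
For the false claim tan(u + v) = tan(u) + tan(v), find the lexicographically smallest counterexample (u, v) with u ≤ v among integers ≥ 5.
(u, v) = (5, 5)

Substituting (5, 5) into the claim:
LHS = tan(5 + 5) = tan(10) ≈ 0.6484
RHS = tan(5) + tan(5) = 2·tan(5) ≈ -6.761

Since LHS ≠ RHS, this pair disproves the claim, and no lexicographically smaller pair (u ≤ v, integers ≥ 5) does.

For instance (9, 10) is also a counterexample (LHS = tan(19) ≈ 0.1516, RHS = tan(9) + tan(10) ≈ 0.196), but it's lexicographically larger.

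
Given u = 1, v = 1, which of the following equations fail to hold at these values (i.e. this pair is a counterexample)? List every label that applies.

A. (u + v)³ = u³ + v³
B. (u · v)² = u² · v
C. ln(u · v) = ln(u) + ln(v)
A

Evaluating each claim at the given values:
A. LHS = 8, RHS = 2 → fails here (LHS ≠ RHS)
B. LHS = 1, RHS = 1 → holds here (LHS = RHS)
C. LHS = 0, RHS = 0 → holds here (LHS = RHS)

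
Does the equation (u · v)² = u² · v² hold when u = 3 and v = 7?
Holds

Substituting u = 3, v = 7:

LHS = (3 · 7)² = 441
RHS = 3² · 7² = 441

LHS = RHS, so the equation holds at this point.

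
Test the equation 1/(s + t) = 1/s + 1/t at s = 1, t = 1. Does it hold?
Substituting s = 1, t = 1:

LHS = 1/(1 + 1) = 1/2
RHS = 1/1 + 1/1 = 2

LHS ≠ RHS, so the equation does not hold at this point.

Answer: Fails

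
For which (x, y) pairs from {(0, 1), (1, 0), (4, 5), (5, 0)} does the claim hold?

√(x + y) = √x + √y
(0, 1), (1, 0), (5, 0)

Testing each pair:
(0, 1): LHS = 1, RHS = 1 → holds
(1, 0): LHS = 1, RHS = 1 → holds
(4, 5): LHS = 3, RHS = 2 + √(5) ≈ 4.236 → fails
(5, 0): LHS = √(5) ≈ 2.236, RHS = √(5) ≈ 2.236 → holds

3 of 4 pairs satisfy the claim.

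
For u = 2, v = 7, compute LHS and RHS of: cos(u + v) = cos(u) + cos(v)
LHS = cos(2 + 7) = cos(9) ≈ -0.9111
RHS = cos(2) + cos(7) ≈ 0.3378

LHS ≠ RHS (they differ by about 1.249), so the equation does not hold here.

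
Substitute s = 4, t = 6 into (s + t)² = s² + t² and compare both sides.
LHS = (4 + 6)² = 100
RHS = 4² + 6² = 52

LHS ≠ RHS, so the equation does not hold here.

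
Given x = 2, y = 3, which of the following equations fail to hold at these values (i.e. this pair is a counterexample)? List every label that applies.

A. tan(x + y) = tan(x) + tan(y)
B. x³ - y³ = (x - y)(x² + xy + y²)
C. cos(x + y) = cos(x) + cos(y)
A, C

Evaluating each claim at the given values:
A. LHS = tan(5) ≈ -3.381, RHS = tan(2) + tan(3) ≈ -2.328 → fails here (LHS ≠ RHS)
B. LHS = -19, RHS = -19 → holds here (LHS = RHS)
C. LHS = cos(5) ≈ 0.2837, RHS = cos(3) + cos(2) ≈ -1.406 → fails here (LHS ≠ RHS)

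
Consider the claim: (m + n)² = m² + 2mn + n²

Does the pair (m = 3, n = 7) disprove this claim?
Substituting m = 3, n = 7:
LHS = (3 + 7)² = 100
RHS = 3² + 2·3·7 + 7² = 100

The sides agree, so this pair does not disprove the claim.

Answer: No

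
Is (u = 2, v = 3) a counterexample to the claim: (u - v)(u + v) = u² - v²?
Substituting u = 2, v = 3:
LHS = (2 - 3)(2 + 3) = -5
RHS = 2² - 3² = -5

The sides agree, so this pair does not disprove the claim.

Answer: No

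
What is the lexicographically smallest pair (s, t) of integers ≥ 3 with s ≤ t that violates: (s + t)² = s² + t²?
Substituting (3, 3) into the claim:
LHS = (3 + 3)² = 36
RHS = 3² + 3² = 18

Since LHS ≠ RHS, this pair disproves the claim, and no lexicographically smaller pair (s ≤ t, integers ≥ 3) does.

For instance (4, 10) is also a counterexample (LHS = 196, RHS = 116), but it's lexicographically larger.

Answer: (s, t) = (3, 3)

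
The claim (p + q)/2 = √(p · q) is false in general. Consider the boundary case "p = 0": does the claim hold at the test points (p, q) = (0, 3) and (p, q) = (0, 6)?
No, fails at both test points

At (0, 3): LHS = 3/2 ≠ RHS = 0
At (0, 6): LHS = 3 ≠ RHS = 0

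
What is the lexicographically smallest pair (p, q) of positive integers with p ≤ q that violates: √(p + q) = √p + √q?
Substituting (1, 1) into the claim:
LHS = √(1 + 1) = √(2) ≈ 1.414
RHS = √1 + √1 = 2

Since LHS ≠ RHS, this pair disproves the claim, and no lexicographically smaller pair (p ≤ q, positive integers) does.

For instance (3, 6) is also a counterexample (LHS = 3, RHS = √(3) + √(6) ≈ 4.182), but it's lexicographically larger.

Answer: (p, q) = (1, 1)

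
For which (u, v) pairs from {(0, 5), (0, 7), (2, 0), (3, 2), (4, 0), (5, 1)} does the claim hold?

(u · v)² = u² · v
Testing each pair:
(0, 5): LHS = 0, RHS = 0 → holds
(0, 7): LHS = 0, RHS = 0 → holds
(2, 0): LHS = 0, RHS = 0 → holds
(3, 2): LHS = 36, RHS = 18 → fails
(4, 0): LHS = 0, RHS = 0 → holds
(5, 1): LHS = 25, RHS = 25 → holds

5 of 6 pairs satisfy the claim.

Answer: (0, 5), (0, 7), (2, 0), (4, 0), (5, 1)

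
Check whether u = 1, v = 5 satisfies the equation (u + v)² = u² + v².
Fails

Substituting u = 1, v = 5:

LHS = (1 + 5)² = 36
RHS = 1² + 5² = 26

LHS ≠ RHS, so the equation does not hold at this point.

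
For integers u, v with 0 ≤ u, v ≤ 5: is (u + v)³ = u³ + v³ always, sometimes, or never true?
Sometimes true

It holds at (u, v) = (0, 3) (both sides equal 27), but fails at (u, v) = (5, 2) (LHS = 343, RHS = 133).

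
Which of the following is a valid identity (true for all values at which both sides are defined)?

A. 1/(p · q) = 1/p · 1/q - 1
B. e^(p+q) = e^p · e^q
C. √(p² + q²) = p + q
A: fails at (1, 4) — LHS = 1/4, RHS = -3/4.
B: holds — e.g. at (2, 5), both sides equal e^7 ≈ 1097.
C: fails at (2, 7) — LHS = √(53) ≈ 7.28, RHS = 9.

Answer: B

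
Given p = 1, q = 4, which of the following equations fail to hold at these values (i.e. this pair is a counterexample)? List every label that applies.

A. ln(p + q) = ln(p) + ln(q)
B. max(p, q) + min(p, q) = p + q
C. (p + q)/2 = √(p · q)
Evaluating each claim at the given values:
A. LHS = ln(5) ≈ 1.609, RHS = ln(4) ≈ 1.386 → fails here (LHS ≠ RHS)
B. LHS = 5, RHS = 5 → holds here (LHS = RHS)
C. LHS = 5/2, RHS = 2 → fails here (LHS ≠ RHS)

Answer: A, C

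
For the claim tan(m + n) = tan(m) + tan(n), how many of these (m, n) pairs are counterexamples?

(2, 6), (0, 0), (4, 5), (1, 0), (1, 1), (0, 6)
3

Testing each pair:
(2, 6): LHS = tan(8) ≈ -6.8, RHS = tan(2) + tan(6) ≈ -2.476 → counterexample
(0, 0): LHS = 0, RHS = 0 → satisfies claim
(4, 5): LHS = tan(9) ≈ -0.4523, RHS = tan(5) + tan(4) ≈ -2.223 → counterexample
(1, 0): LHS = tan(1) ≈ 1.557, RHS = tan(1) ≈ 1.557 → satisfies claim
(1, 1): LHS = tan(2) ≈ -2.185, RHS = 2·tan(1) ≈ 3.115 → counterexample
(0, 6): LHS = tan(6) ≈ -0.291, RHS = tan(6) ≈ -0.291 → satisfies claim

That makes 3 counterexamples.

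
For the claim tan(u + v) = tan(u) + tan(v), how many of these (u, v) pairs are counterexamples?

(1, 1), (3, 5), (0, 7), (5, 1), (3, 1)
4

Testing each pair:
(1, 1): LHS = tan(2) ≈ -2.185, RHS = 2·tan(1) ≈ 3.115 → counterexample
(3, 5): LHS = tan(8) ≈ -6.8, RHS = tan(5) + tan(3) ≈ -3.523 → counterexample
(0, 7): LHS = tan(7) ≈ 0.8714, RHS = tan(7) ≈ 0.8714 → satisfies claim
(5, 1): LHS = tan(6) ≈ -0.291, RHS = tan(5) + tan(1) ≈ -1.823 → counterexample
(3, 1): LHS = tan(4) ≈ 1.158, RHS = tan(3) + tan(1) ≈ 1.415 → counterexample

That makes 4 counterexamples.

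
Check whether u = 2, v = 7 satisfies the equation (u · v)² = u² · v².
Holds

Substituting u = 2, v = 7:

LHS = (2 · 7)² = 196
RHS = 2² · 7² = 196

LHS = RHS, so the equation holds at this point.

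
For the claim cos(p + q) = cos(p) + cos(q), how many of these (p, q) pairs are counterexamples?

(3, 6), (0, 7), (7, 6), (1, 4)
Testing each pair:
(3, 6): LHS = cos(9) ≈ -0.9111, RHS = cos(3) + cos(6) ≈ -0.02982 → counterexample
(0, 7): LHS = cos(7) ≈ 0.7539, RHS = cos(7) + 1 ≈ 1.754 → counterexample
(7, 6): LHS = cos(13) ≈ 0.9074, RHS = cos(7) + cos(6) ≈ 1.714 → counterexample
(1, 4): LHS = cos(5) ≈ 0.2837, RHS = cos(4) + cos(1) ≈ -0.1133 → counterexample

That makes 4 counterexamples.

Answer: 4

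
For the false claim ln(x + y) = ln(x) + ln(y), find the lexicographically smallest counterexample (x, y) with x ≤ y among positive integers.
(x, y) = (1, 1)

Substituting (1, 1) into the claim:
LHS = ln(1 + 1) = ln(2) ≈ 0.6931
RHS = ln(1) + ln(1) = 0

Since LHS ≠ RHS, this pair disproves the claim, and no lexicographically smaller pair (x ≤ y, positive integers) does.

For instance (4, 8) is also a counterexample (LHS = ln(12) ≈ 2.485, RHS = ln(4) + ln(8) ≈ 3.466), but it's lexicographically larger.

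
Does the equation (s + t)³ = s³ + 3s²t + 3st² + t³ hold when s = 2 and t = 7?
Holds

Substituting s = 2, t = 7:

LHS = (2 + 7)³ = 729
RHS = 2³ + 3·2²·7 + 3·2·7² + 7³ = 729

LHS = RHS, so the equation holds at this point.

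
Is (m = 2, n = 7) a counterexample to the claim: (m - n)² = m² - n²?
Substituting m = 2, n = 7:
LHS = (2 - 7)² = 25
RHS = 2² - 7² = -45

Since LHS ≠ RHS, this pair disproves the claim.

Answer: Yes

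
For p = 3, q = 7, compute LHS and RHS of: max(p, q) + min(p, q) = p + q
LHS = max(3, 7) + min(3, 7) = 10
RHS = 3 + 7 = 10

LHS = RHS: the two sides agree.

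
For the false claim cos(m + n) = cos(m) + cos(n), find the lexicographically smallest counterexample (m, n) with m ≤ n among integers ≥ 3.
(m, n) = (3, 3)

Substituting (3, 3) into the claim:
LHS = cos(3 + 3) = cos(6) ≈ 0.9602
RHS = cos(3) + cos(3) = 2·cos(3) ≈ -1.98

Since LHS ≠ RHS, this pair disproves the claim, and no lexicographically smaller pair (m ≤ n, integers ≥ 3) does.

For instance (3, 8) is also a counterexample (LHS = cos(11) ≈ 0.004426, RHS = cos(3) + cos(8) ≈ -1.135), but it's lexicographically larger.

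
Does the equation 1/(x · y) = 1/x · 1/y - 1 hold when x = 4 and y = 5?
Substituting x = 4, y = 5:

LHS = 1/(4 · 5) = 1/20
RHS = 1/4 · 1/5 - 1 = -19/20

LHS ≠ RHS, so the equation does not hold at this point.

Answer: Fails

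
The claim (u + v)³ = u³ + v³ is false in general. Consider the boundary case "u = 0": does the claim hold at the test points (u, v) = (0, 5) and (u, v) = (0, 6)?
At (0, 5): LHS = 125, RHS = 125 → equal
At (0, 6): LHS = 216, RHS = 216 → equal

So the claim does hold at both of these boundary points, even though it is not an identity.

Answer: Yes, holds at both test points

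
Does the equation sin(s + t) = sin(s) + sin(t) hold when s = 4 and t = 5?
Fails

Substituting s = 4, t = 5:

LHS = sin(4 + 5) = sin(9) ≈ 0.4121
RHS = sin(4) + sin(5) ≈ -1.716

LHS ≠ RHS, so the equation does not hold at this point.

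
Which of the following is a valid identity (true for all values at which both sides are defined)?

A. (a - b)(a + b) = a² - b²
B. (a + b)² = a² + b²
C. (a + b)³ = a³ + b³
A: holds — e.g. at (6, 7), both sides equal -13.
B: fails at (2, 7) — LHS = 81, RHS = 53.
C: fails at (2, 3) — LHS = 125, RHS = 35.

Answer: A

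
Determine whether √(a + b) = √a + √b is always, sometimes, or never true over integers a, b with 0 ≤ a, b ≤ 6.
Sometimes true

It holds at (a, b) = (0, 6) (both sides equal √(6) ≈ 2.449), but fails at (a, b) = (3, 6) (LHS = 3, RHS = √(3) + √(6) ≈ 4.182).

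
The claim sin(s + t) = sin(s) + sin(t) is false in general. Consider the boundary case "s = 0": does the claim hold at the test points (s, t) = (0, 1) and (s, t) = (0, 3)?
Yes, holds at both test points

At (0, 1): LHS = sin(1) ≈ 0.8415, RHS = sin(1) ≈ 0.8415 → equal
At (0, 3): LHS = sin(3) ≈ 0.1411, RHS = sin(3) ≈ 0.1411 → equal

So the claim does hold at both of these boundary points, even though it is not an identity.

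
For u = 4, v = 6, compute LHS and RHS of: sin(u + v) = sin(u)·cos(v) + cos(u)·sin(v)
LHS = sin(4 + 6) = sin(10) ≈ -0.544
RHS = sin(4)·cos(6) + cos(4)·sin(6) = sin(4)·cos(6) + sin(6)·cos(4) ≈ -0.544

LHS = RHS: the two sides agree.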